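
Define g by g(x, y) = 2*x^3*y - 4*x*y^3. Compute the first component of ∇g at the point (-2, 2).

(∇g)_1 = ∂g/∂x = 6*x^2*y - 4*y^3
At (-2, 2): 16.

16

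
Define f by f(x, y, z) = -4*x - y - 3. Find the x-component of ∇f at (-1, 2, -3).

-4

(∇f)_1 = ∂f/∂x = -4
At (-1, 2, -3): -4.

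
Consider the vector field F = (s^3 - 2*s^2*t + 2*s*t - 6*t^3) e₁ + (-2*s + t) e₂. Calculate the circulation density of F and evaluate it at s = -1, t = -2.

∂F₂/∂s = -2
∂F₁/∂t = -2*s^2 + 2*s - 18*t^2
Scalar curl = 2*s^2 - 2*s + 18*t^2 - 2
At (-1, -2): 74.

74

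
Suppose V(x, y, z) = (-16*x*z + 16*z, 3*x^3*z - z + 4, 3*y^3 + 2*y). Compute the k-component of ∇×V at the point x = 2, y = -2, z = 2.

(∇×V)_3 = ∂V₂/∂x − ∂V₁/∂y
= 9*x^2*z − (0)
= 9*x^2*z
At (2, -2, 2): 72.

72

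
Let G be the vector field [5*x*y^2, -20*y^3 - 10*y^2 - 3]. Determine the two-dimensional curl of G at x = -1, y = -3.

∂G₂/∂x = 0
∂G₁/∂y = 10*x*y
Scalar curl = -10*x*y
At (-1, -3): -30.

-30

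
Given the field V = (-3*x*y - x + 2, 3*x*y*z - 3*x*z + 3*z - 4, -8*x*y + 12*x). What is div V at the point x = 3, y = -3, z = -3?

-19

∂V₁/∂x = -3*y - 1
∂V₂/∂y = 3*x*z
∂V₃/∂z = 0
∇·V = 3*x*z - 3*y - 1
At (3, -3, -3): -19.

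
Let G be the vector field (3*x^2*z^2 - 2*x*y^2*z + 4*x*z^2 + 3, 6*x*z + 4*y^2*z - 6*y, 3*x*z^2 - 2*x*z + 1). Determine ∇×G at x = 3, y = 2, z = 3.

(-34, 189, 90)

(∇×G)₁ = ∂G₃/∂y − ∂G₂/∂z = -6*x - 4*y^2
(∇×G)₂ = ∂G₁/∂z − ∂G₃/∂x = 6*x^2*z - 2*x*y^2 + 8*x*z - 3*z^2 + 2*z
(∇×G)₃ = ∂G₂/∂x − ∂G₁/∂y = 4*x*y*z + 6*z
∇×G = (-6*x - 4*y^2, 6*x^2*z - 2*x*y^2 + 8*x*z - 3*z^2 + 2*z, 4*x*y*z + 6*z)
At (3, 2, 3): (-34, 189, 90).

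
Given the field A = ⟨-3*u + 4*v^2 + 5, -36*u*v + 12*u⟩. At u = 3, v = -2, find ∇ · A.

-111

∂A₁/∂u = -3
∂A₂/∂v = -36*u
∇·A = -36*u - 3
At (3, -2): -111.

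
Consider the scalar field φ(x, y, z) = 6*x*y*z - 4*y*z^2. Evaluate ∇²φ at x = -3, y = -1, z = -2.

∂²φ/∂x² = 0
∂²φ/∂y² = 0
∂²φ/∂z² = -8*y
∇²φ = -8*y
At (-3, -1, -2): 8.

8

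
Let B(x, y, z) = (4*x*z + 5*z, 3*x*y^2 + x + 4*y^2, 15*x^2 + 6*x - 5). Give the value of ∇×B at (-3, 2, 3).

(0, 77, 13)

(∇×B)₁ = ∂B₃/∂y − ∂B₂/∂z = 0
(∇×B)₂ = ∂B₁/∂z − ∂B₃/∂x = -26*x - 1
(∇×B)₃ = ∂B₂/∂x − ∂B₁/∂y = 3*y^2 + 1
∇×B = (0, -26*x - 1, 3*y^2 + 1)
At (-3, 2, 3): (0, 77, 13).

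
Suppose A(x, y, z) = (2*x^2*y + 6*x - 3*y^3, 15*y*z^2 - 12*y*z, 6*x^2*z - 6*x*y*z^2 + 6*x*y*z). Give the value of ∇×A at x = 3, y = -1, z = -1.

(-78, 24, -9)

(∇×A)₁ = ∂A₃/∂y − ∂A₂/∂z = -6*x*z^2 + 6*x*z - 30*y*z + 12*y
(∇×A)₂ = ∂A₁/∂z − ∂A₃/∂x = -12*x*z + 6*y*z^2 - 6*y*z
(∇×A)₃ = ∂A₂/∂x − ∂A₁/∂y = -2*x^2 + 9*y^2
∇×A = (-6*x*z^2 + 6*x*z - 30*y*z + 12*y, -12*x*z + 6*y*z^2 - 6*y*z, -2*x^2 + 9*y^2)
At (3, -1, -1): (-78, 24, -9).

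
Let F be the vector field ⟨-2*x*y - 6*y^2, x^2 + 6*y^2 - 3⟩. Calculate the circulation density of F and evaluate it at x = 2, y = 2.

32

∂F₂/∂x = 2*x
∂F₁/∂y = -2*x - 12*y
Scalar curl = 4*x + 12*y
At (2, 2): 32.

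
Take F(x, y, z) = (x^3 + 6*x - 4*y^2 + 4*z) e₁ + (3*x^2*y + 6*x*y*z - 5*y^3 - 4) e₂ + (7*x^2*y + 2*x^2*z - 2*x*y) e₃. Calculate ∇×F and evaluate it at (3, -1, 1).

(75, 32, -32)

(∇×F)₁ = ∂F₃/∂y − ∂F₂/∂z = 7*x^2 - 6*x*y - 2*x
(∇×F)₂ = ∂F₁/∂z − ∂F₃/∂x = -14*x*y - 4*x*z + 2*y + 4
(∇×F)₃ = ∂F₂/∂x − ∂F₁/∂y = 6*x*y + 6*y*z + 8*y
∇×F = (7*x^2 - 6*x*y - 2*x, -14*x*y - 4*x*z + 2*y + 4, 6*x*y + 6*y*z + 8*y)
At (3, -1, 1): (75, 32, -32).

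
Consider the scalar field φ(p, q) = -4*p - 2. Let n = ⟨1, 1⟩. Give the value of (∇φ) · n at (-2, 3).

-4

∂φ/∂p = -4
∂φ/∂q = 0
∇φ at (-2, 3) = (-4, 0)
∇φ · n = (-4)(1) + (0)(1) = -4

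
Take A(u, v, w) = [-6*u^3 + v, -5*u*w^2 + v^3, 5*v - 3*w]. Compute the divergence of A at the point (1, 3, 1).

∂A₁/∂u = -18*u^2
∂A₂/∂v = 3*v^2
∂A₃/∂w = -3
∇·A = -18*u^2 + 3*v^2 - 3
At (1, 3, 1): 6.

6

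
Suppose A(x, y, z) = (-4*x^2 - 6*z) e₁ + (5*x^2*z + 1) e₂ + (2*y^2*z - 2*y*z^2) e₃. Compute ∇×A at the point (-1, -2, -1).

(1, -6, 10)

(∇×A)₁ = ∂A₃/∂y − ∂A₂/∂z = -5*x^2 + 4*y*z - 2*z^2
(∇×A)₂ = ∂A₁/∂z − ∂A₃/∂x = -6
(∇×A)₃ = ∂A₂/∂x − ∂A₁/∂y = 10*x*z
∇×A = (-5*x^2 + 4*y*z - 2*z^2, -6, 10*x*z)
At (-1, -2, -1): (1, -6, 10).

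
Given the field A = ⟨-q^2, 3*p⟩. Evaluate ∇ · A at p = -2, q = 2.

0

∂A₁/∂p = 0
∂A₂/∂q = 0
∇·A = 0
At (-2, 2): 0.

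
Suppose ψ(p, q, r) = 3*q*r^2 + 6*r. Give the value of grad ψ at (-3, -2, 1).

∂ψ/∂p = 0
∂ψ/∂q = 3*r^2
∂ψ/∂r = 6*q*r + 6
∇ψ = (0, 3*r^2, 6*q*r + 6)
At (-3, -2, 1): (0, 3, -6).

(0, 3, -6)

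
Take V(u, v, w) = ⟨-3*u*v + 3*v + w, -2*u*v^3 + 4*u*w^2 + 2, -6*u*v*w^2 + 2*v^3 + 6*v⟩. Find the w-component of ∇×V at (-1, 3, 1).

(∇×V)_3 = ∂V₂/∂u − ∂V₁/∂v
= -2*v^3 + 4*w^2 − (-3*u + 3)
= 3*u - 2*v^3 + 4*w^2 - 3
At (-1, 3, 1): -56.

-56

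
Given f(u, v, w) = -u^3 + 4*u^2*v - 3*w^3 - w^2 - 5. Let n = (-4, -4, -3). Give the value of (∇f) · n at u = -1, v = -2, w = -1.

∂f/∂u = -3*u^2 + 8*u*v
∂f/∂v = 4*u^2
∂f/∂w = -9*w^2 - 2*w
∇f at (-1, -2, -1) = (13, 4, -7)
∇f · n = (13)(-4) + (4)(-4) + (-7)(-3) = -47

-47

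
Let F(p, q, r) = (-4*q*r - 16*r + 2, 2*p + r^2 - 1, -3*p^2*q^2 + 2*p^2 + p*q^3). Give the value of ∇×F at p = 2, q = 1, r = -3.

(-12, -17, -10)

(∇×F)₁ = ∂F₃/∂q − ∂F₂/∂r = -6*p^2*q + 3*p*q^2 - 2*r
(∇×F)₂ = ∂F₁/∂r − ∂F₃/∂p = 6*p*q^2 - 4*p - q^3 - 4*q - 16
(∇×F)₃ = ∂F₂/∂p − ∂F₁/∂q = 4*r + 2
∇×F = (-6*p^2*q + 3*p*q^2 - 2*r, 6*p*q^2 - 4*p - q^3 - 4*q - 16, 4*r + 2)
At (2, 1, -3): (-12, -17, -10).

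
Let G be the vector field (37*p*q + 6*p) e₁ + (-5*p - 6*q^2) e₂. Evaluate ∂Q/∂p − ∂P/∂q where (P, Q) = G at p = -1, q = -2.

∂G₂/∂p = -5
∂G₁/∂q = 37*p
Scalar curl = -37*p - 5
At (-1, -2): 32.

32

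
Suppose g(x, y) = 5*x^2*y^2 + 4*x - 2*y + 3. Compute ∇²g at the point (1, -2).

∂²g/∂x² = 10*y^2
∂²g/∂y² = 10*x^2
∇²g = 10*x^2 + 10*y^2
At (1, -2): 50.

50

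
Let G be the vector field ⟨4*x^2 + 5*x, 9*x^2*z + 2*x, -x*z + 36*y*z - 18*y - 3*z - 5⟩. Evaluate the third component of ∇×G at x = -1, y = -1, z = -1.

(∇×G)_3 = ∂G₂/∂x − ∂G₁/∂y
= 18*x*z + 2 − (0)
= 18*x*z + 2
At (-1, -1, -1): 20.

20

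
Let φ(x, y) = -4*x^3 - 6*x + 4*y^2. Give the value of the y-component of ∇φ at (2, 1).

(∇φ)_2 = ∂φ/∂y = 8*y
At (2, 1): 8.

8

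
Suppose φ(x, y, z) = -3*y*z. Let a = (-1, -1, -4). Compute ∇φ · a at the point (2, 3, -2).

30

∂φ/∂x = 0
∂φ/∂y = -3*z
∂φ/∂z = -3*y
∇φ at (2, 3, -2) = (0, 6, -9)
∇φ · a = (0)(-1) + (6)(-1) + (-9)(-4) = 30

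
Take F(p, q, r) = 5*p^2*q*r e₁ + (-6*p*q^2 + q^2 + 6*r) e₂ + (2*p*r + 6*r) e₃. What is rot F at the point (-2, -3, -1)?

(-6, -58, -34)

(∇×F)₁ = ∂F₃/∂q − ∂F₂/∂r = -6
(∇×F)₂ = ∂F₁/∂r − ∂F₃/∂p = 5*p^2*q - 2*r
(∇×F)₃ = ∂F₂/∂p − ∂F₁/∂q = -5*p^2*r - 6*q^2
∇×F = (-6, 5*p^2*q - 2*r, -5*p^2*r - 6*q^2)
At (-2, -3, -1): (-6, -58, -34).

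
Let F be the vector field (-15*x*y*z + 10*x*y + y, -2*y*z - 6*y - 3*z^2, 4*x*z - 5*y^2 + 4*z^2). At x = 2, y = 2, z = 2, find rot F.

(∇×F)₁ = ∂F₃/∂y − ∂F₂/∂z = -8*y + 6*z
(∇×F)₂ = ∂F₁/∂z − ∂F₃/∂x = -15*x*y - 4*z
(∇×F)₃ = ∂F₂/∂x − ∂F₁/∂y = 15*x*z - 10*x - 1
∇×F = (-8*y + 6*z, -15*x*y - 4*z, 15*x*z - 10*x - 1)
At (2, 2, 2): (-4, -68, 39).

(-4, -68, 39)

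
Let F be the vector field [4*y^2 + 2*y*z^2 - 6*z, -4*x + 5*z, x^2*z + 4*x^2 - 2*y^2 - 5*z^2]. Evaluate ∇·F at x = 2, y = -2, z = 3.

-26

∂F₁/∂x = 0
∂F₂/∂y = 0
∂F₃/∂z = x^2 - 10*z
∇·F = x^2 - 10*z
At (2, -2, 3): -26.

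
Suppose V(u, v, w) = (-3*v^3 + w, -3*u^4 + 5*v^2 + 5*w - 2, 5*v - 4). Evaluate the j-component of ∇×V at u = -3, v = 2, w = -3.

(∇×V)_2 = ∂V₁/∂w − ∂V₃/∂u
= 1 − (0)
= 1
At (-3, 2, -3): 1.

1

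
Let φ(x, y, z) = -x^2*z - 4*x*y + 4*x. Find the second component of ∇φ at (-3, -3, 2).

12

(∇φ)_2 = ∂φ/∂y = -4*x
At (-3, -3, 2): 12.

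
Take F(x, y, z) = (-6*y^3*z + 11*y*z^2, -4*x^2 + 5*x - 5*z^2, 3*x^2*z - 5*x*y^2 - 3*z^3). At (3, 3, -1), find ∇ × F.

(-100, -165, -192)

(∇×F)₁ = ∂F₃/∂y − ∂F₂/∂z = -10*x*y + 10*z
(∇×F)₂ = ∂F₁/∂z − ∂F₃/∂x = -6*x*z - 6*y^3 + 5*y^2 + 22*y*z
(∇×F)₃ = ∂F₂/∂x − ∂F₁/∂y = -8*x + 18*y^2*z - 11*z^2 + 5
∇×F = (-10*x*y + 10*z, -6*x*z - 6*y^3 + 5*y^2 + 22*y*z, -8*x + 18*y^2*z - 11*z^2 + 5)
At (3, 3, -1): (-100, -165, -192).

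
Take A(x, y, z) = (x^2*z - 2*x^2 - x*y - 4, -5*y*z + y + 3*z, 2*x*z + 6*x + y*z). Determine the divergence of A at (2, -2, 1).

-4

∂A₁/∂x = 2*x*z - 4*x - y
∂A₂/∂y = -5*z + 1
∂A₃/∂z = 2*x + y
∇·A = 2*x*z - 2*x - 5*z + 1
At (2, -2, 1): -4.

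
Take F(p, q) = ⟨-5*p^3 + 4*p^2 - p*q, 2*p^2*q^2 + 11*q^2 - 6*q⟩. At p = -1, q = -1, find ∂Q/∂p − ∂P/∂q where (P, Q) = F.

∂F₂/∂p = 4*p*q^2
∂F₁/∂q = -p
Scalar curl = 4*p*q^2 + p
At (-1, -1): -5.

-5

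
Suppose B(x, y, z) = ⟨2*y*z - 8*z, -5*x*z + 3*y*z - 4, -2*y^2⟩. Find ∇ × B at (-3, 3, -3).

(-36, -2, 21)

(∇×B)₁ = ∂B₃/∂y − ∂B₂/∂z = 5*x - 7*y
(∇×B)₂ = ∂B₁/∂z − ∂B₃/∂x = 2*y - 8
(∇×B)₃ = ∂B₂/∂x − ∂B₁/∂y = -7*z
∇×B = (5*x - 7*y, 2*y - 8, -7*z)
At (-3, 3, -3): (-36, -2, 21).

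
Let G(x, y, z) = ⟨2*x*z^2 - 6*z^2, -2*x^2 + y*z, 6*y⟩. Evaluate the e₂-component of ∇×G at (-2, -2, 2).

(∇×G)_2 = ∂G₁/∂z − ∂G₃/∂x
= 4*x*z - 12*z − (0)
= 4*x*z - 12*z
At (-2, -2, 2): -40.

-40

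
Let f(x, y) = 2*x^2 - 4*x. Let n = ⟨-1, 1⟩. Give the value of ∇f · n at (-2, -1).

12

∂f/∂x = 4*x - 4
∂f/∂y = 0
∇f at (-2, -1) = (-12, 0)
∇f · n = (-12)(-1) + (0)(1) = 12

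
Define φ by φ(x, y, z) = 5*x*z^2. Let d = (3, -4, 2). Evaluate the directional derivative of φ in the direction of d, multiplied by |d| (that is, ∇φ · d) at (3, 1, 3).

∂φ/∂x = 5*z^2
∂φ/∂y = 0
∂φ/∂z = 10*x*z
∇φ at (3, 1, 3) = (45, 0, 90)
∇φ · d = (45)(3) + (0)(-4) + (90)(2) = 315

315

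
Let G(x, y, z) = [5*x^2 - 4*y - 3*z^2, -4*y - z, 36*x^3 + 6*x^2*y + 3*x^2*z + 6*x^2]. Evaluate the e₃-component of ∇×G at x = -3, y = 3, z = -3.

4

(∇×G)_3 = ∂G₂/∂x − ∂G₁/∂y
= 0 − (-4)
= 4
At (-3, 3, -3): 4.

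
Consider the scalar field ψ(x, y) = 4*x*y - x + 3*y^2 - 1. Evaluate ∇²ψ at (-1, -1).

6

∂²ψ/∂x² = 0
∂²ψ/∂y² = 6
∇²ψ = 6
At (-1, -1): 6.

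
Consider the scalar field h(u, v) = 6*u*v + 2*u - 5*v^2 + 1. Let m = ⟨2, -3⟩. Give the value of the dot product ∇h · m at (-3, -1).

16

∂h/∂u = 6*v + 2
∂h/∂v = 6*u - 10*v
∇h at (-3, -1) = (-4, -8)
∇h · m = (-4)(2) + (-8)(-3) = 16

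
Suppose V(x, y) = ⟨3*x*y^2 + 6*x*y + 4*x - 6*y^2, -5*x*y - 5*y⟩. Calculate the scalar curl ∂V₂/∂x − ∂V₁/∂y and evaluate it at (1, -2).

∂V₂/∂x = -5*y
∂V₁/∂y = 6*x*y + 6*x - 12*y
Scalar curl = -6*x*y - 6*x + 7*y
At (1, -2): -8.

-8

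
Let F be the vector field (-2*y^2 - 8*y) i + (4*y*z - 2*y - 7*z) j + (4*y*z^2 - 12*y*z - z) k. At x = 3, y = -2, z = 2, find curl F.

(∇×F)₁ = ∂F₃/∂y − ∂F₂/∂z = -4*y + 4*z^2 - 12*z + 7
(∇×F)₂ = ∂F₁/∂z − ∂F₃/∂x = 0
(∇×F)₃ = ∂F₂/∂x − ∂F₁/∂y = 4*y + 8
∇×F = (-4*y + 4*z^2 - 12*z + 7, 0, 4*y + 8)
At (3, -2, 2): (7, 0, 0).

(7, 0, 0)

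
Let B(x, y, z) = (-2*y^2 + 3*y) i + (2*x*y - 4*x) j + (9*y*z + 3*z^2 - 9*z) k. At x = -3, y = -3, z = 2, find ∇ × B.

(18, 0, -25)

(∇×B)₁ = ∂B₃/∂y − ∂B₂/∂z = 9*z
(∇×B)₂ = ∂B₁/∂z − ∂B₃/∂x = 0
(∇×B)₃ = ∂B₂/∂x − ∂B₁/∂y = 6*y - 7
∇×B = (9*z, 0, 6*y - 7)
At (-3, -3, 2): (18, 0, -25).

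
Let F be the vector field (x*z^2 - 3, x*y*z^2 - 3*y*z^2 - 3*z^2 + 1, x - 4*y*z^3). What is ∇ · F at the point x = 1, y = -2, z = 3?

207

∂F₁/∂x = z^2
∂F₂/∂y = x*z^2 - 3*z^2
∂F₃/∂z = -12*y*z^2
∇·F = x*z^2 - 12*y*z^2 - 2*z^2
At (1, -2, 3): 207.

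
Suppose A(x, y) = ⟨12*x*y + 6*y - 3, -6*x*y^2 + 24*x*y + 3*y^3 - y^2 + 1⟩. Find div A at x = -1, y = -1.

-37

∂A₁/∂x = 12*y
∂A₂/∂y = -12*x*y + 24*x + 9*y^2 - 2*y
∇·A = -12*x*y + 24*x + 9*y^2 + 10*y
At (-1, -1): -37.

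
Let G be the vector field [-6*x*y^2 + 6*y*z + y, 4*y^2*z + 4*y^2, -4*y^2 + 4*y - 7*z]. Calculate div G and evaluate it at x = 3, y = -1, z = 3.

-45

∂G₁/∂x = -6*y^2
∂G₂/∂y = 8*y*z + 8*y
∂G₃/∂z = -7
∇·G = -6*y^2 + 8*y*z + 8*y - 7
At (3, -1, 3): -45.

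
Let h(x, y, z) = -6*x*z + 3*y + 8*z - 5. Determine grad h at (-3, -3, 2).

(-12, 3, 26)

∂h/∂x = -6*z
∂h/∂y = 3
∂h/∂z = -6*x + 8
∇h = (-6*z, 3, -6*x + 8)
At (-3, -3, 2): (-12, 3, 26).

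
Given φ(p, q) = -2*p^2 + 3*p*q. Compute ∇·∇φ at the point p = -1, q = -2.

∂²φ/∂p² = -4
∂²φ/∂q² = 0
∇²φ = -4
At (-1, -2): -4.

-4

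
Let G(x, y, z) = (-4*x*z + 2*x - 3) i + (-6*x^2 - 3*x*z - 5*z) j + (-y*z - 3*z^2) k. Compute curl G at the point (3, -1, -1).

(∇×G)₁ = ∂G₃/∂y − ∂G₂/∂z = 3*x - z + 5
(∇×G)₂ = ∂G₁/∂z − ∂G₃/∂x = -4*x
(∇×G)₃ = ∂G₂/∂x − ∂G₁/∂y = -12*x - 3*z
∇×G = (3*x - z + 5, -4*x, -12*x - 3*z)
At (3, -1, -1): (15, -12, -33).

(15, -12, -33)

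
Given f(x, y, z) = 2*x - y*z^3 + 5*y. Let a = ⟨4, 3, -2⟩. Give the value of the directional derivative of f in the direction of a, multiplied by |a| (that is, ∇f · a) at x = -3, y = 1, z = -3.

158

∂f/∂x = 2
∂f/∂y = -z^3 + 5
∂f/∂z = -3*y*z^2
∇f at (-3, 1, -3) = (2, 32, -27)
∇f · a = (2)(4) + (32)(3) + (-27)(-2) = 158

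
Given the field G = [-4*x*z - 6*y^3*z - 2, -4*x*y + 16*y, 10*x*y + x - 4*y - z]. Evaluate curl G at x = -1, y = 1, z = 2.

(∇×G)₁ = ∂G₃/∂y − ∂G₂/∂z = 10*x - 4
(∇×G)₂ = ∂G₁/∂z − ∂G₃/∂x = -4*x - 6*y^3 - 10*y - 1
(∇×G)₃ = ∂G₂/∂x − ∂G₁/∂y = 18*y^2*z - 4*y
∇×G = (10*x - 4, -4*x - 6*y^3 - 10*y - 1, 18*y^2*z - 4*y)
At (-1, 1, 2): (-14, -13, 32).

(-14, -13, 32)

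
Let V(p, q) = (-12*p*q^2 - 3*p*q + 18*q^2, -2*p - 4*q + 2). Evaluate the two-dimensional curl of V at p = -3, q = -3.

∂V₂/∂p = -2
∂V₁/∂q = -24*p*q - 3*p + 36*q
Scalar curl = 24*p*q + 3*p - 36*q - 2
At (-3, -3): 313.

313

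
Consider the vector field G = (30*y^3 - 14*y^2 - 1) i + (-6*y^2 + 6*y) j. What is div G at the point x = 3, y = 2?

∂G₁/∂x = 0
∂G₂/∂y = -12*y + 6
∇·G = -12*y + 6
At (3, 2): -18.

-18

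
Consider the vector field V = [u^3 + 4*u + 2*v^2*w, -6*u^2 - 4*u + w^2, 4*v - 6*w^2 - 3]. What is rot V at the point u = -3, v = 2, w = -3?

(∇×V)₁ = ∂V₃/∂v − ∂V₂/∂w = -2*w + 4
(∇×V)₂ = ∂V₁/∂w − ∂V₃/∂u = 2*v^2
(∇×V)₃ = ∂V₂/∂u − ∂V₁/∂v = -12*u - 4*v*w - 4
∇×V = (-2*w + 4, 2*v^2, -12*u - 4*v*w - 4)
At (-3, 2, -3): (10, 8, 56).

(10, 8, 56)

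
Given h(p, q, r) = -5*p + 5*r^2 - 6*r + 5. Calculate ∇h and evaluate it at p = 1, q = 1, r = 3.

(-5, 0, 24)

∂h/∂p = -5
∂h/∂q = 0
∂h/∂r = 10*r - 6
∇h = (-5, 0, 10*r - 6)
At (1, 1, 3): (-5, 0, 24).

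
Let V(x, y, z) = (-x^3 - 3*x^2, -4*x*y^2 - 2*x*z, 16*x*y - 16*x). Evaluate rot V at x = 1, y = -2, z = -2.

(∇×V)₁ = ∂V₃/∂y − ∂V₂/∂z = 18*x
(∇×V)₂ = ∂V₁/∂z − ∂V₃/∂x = -16*y + 16
(∇×V)₃ = ∂V₂/∂x − ∂V₁/∂y = -4*y^2 - 2*z
∇×V = (18*x, -16*y + 16, -4*y^2 - 2*z)
At (1, -2, -2): (18, 48, -12).

(18, 48, -12)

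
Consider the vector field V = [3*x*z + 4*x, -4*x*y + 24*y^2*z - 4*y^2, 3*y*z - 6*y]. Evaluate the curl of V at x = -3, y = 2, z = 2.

(-96, -9, -8)

(∇×V)₁ = ∂V₃/∂y − ∂V₂/∂z = -24*y^2 + 3*z - 6
(∇×V)₂ = ∂V₁/∂z − ∂V₃/∂x = 3*x
(∇×V)₃ = ∂V₂/∂x − ∂V₁/∂y = -4*y
∇×V = (-24*y^2 + 3*z - 6, 3*x, -4*y)
At (-3, 2, 2): (-96, -9, -8).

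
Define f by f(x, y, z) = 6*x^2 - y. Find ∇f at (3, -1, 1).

(36, -1, 0)

∂f/∂x = 12*x
∂f/∂y = -1
∂f/∂z = 0
∇f = (12*x, -1, 0)
At (3, -1, 1): (36, -1, 0).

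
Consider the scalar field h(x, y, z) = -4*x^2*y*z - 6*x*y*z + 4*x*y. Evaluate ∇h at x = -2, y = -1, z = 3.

(-34, -20, 4)

∂h/∂x = -8*x*y*z - 6*y*z + 4*y
∂h/∂y = -4*x^2*z - 6*x*z + 4*x
∂h/∂z = -4*x^2*y - 6*x*y
∇h = (-8*x*y*z - 6*y*z + 4*y, -4*x^2*z - 6*x*z + 4*x, -4*x^2*y - 6*x*y)
At (-2, -1, 3): (-34, -20, 4).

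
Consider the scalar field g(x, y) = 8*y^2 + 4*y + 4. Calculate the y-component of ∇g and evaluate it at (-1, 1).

(∇g)_2 = ∂g/∂y = 16*y + 4
At (-1, 1): 20.

20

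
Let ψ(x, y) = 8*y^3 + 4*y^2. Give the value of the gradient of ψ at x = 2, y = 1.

(0, 32)

∂ψ/∂x = 0
∂ψ/∂y = 24*y^2 + 8*y
∇ψ = (0, 24*y^2 + 8*y)
At (2, 1): (0, 32).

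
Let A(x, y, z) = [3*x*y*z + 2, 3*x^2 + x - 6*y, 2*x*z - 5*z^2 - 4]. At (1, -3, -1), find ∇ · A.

∂A₁/∂x = 3*y*z
∂A₂/∂y = -6
∂A₃/∂z = 2*x - 10*z
∇·A = 2*x + 3*y*z - 10*z - 6
At (1, -3, -1): 15.

15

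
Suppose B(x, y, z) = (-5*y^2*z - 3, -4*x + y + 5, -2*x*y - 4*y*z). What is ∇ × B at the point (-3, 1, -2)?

(∇×B)₁ = ∂B₃/∂y − ∂B₂/∂z = -2*x - 4*z
(∇×B)₂ = ∂B₁/∂z − ∂B₃/∂x = -5*y^2 + 2*y
(∇×B)₃ = ∂B₂/∂x − ∂B₁/∂y = 10*y*z - 4
∇×B = (-2*x - 4*z, -5*y^2 + 2*y, 10*y*z - 4)
At (-3, 1, -2): (14, -3, -24).

(14, -3, -24)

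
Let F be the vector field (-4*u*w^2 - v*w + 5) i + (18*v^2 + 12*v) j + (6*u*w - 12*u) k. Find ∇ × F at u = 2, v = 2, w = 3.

(∇×F)₁ = ∂F₃/∂v − ∂F₂/∂w = 0
(∇×F)₂ = ∂F₁/∂w − ∂F₃/∂u = -8*u*w - v - 6*w + 12
(∇×F)₃ = ∂F₂/∂u − ∂F₁/∂v = w
∇×F = (0, -8*u*w - v - 6*w + 12, w)
At (2, 2, 3): (0, -56, 3).

(0, -56, 3)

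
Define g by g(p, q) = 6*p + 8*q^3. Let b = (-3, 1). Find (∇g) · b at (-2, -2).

∂g/∂p = 6
∂g/∂q = 24*q^2
∇g at (-2, -2) = (6, 96)
∇g · b = (6)(-3) + (96)(1) = 78

78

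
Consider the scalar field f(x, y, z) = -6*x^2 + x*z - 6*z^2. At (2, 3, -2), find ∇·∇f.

-24

∂²f/∂x² = -12
∂²f/∂y² = 0
∂²f/∂z² = -12
∇²f = -24
At (2, 3, -2): -24.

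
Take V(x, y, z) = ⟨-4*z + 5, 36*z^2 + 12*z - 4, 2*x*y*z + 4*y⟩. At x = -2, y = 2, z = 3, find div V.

∂V₁/∂x = 0
∂V₂/∂y = 0
∂V₃/∂z = 2*x*y
∇·V = 2*x*y
At (-2, 2, 3): -8.

-8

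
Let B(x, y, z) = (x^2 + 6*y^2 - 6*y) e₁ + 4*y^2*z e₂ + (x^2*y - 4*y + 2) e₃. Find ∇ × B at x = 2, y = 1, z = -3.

(-4, -4, -6)

(∇×B)₁ = ∂B₃/∂y − ∂B₂/∂z = x^2 - 4*y^2 - 4
(∇×B)₂ = ∂B₁/∂z − ∂B₃/∂x = -2*x*y
(∇×B)₃ = ∂B₂/∂x − ∂B₁/∂y = -12*y + 6
∇×B = (x^2 - 4*y^2 - 4, -2*x*y, -12*y + 6)
At (2, 1, -3): (-4, -4, -6).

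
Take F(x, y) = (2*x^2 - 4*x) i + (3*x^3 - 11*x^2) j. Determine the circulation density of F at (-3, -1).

∂F₂/∂x = 9*x^2 - 22*x
∂F₁/∂y = 0
Scalar curl = 9*x^2 - 22*x
At (-3, -1): 147.

147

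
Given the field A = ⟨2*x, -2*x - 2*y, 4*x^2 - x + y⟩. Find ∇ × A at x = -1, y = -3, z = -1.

(∇×A)₁ = ∂A₃/∂y − ∂A₂/∂z = 1
(∇×A)₂ = ∂A₁/∂z − ∂A₃/∂x = -8*x + 1
(∇×A)₃ = ∂A₂/∂x − ∂A₁/∂y = -2
∇×A = (1, -8*x + 1, -2)
At (-1, -3, -1): (1, 9, -2).

(1, 9, -2)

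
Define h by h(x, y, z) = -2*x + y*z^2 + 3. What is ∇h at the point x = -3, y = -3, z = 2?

(-2, 4, -12)

∂h/∂x = -2
∂h/∂y = z^2
∂h/∂z = 2*y*z
∇h = (-2, z^2, 2*y*z)
At (-3, -3, 2): (-2, 4, -12).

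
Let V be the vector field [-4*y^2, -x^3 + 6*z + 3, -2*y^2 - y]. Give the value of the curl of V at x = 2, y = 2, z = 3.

(-15, 0, 4)

(∇×V)₁ = ∂V₃/∂y − ∂V₂/∂z = -4*y - 7
(∇×V)₂ = ∂V₁/∂z − ∂V₃/∂x = 0
(∇×V)₃ = ∂V₂/∂x − ∂V₁/∂y = -3*x^2 + 8*y
∇×V = (-4*y - 7, 0, -3*x^2 + 8*y)
At (2, 2, 3): (-15, 0, 4).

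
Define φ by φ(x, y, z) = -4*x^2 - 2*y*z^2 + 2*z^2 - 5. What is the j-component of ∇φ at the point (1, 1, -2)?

(∇φ)_2 = ∂φ/∂y = -2*z^2
At (1, 1, -2): -8.

-8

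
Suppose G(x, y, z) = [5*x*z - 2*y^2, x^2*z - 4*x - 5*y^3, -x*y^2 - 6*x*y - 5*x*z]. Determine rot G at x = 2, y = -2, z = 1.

(-8, 7, -8)

(∇×G)₁ = ∂G₃/∂y − ∂G₂/∂z = -x^2 - 2*x*y - 6*x
(∇×G)₂ = ∂G₁/∂z − ∂G₃/∂x = 5*x + y^2 + 6*y + 5*z
(∇×G)₃ = ∂G₂/∂x − ∂G₁/∂y = 2*x*z + 4*y - 4
∇×G = (-x^2 - 2*x*y - 6*x, 5*x + y^2 + 6*y + 5*z, 2*x*z + 4*y - 4)
At (2, -2, 1): (-8, 7, -8).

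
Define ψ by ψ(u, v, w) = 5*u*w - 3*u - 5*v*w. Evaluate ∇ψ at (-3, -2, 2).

∂ψ/∂u = 5*w - 3
∂ψ/∂v = -5*w
∂ψ/∂w = 5*u - 5*v
∇ψ = (5*w - 3, -5*w, 5*u - 5*v)
At (-3, -2, 2): (7, -10, -5).

(7, -10, -5)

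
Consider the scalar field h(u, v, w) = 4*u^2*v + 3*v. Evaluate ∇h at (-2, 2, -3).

∂h/∂u = 8*u*v
∂h/∂v = 4*u^2 + 3
∂h/∂w = 0
∇h = (8*u*v, 4*u^2 + 3, 0)
At (-2, 2, -3): (-32, 19, 0).

(-32, 19, 0)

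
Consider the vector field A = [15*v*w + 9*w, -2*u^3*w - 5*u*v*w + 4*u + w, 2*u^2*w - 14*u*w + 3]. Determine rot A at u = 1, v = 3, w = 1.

(16, 64, -32)

(∇×A)₁ = ∂A₃/∂v − ∂A₂/∂w = 2*u^3 + 5*u*v - 1
(∇×A)₂ = ∂A₁/∂w − ∂A₃/∂u = -4*u*w + 15*v + 14*w + 9
(∇×A)₃ = ∂A₂/∂u − ∂A₁/∂v = -6*u^2*w - 5*v*w - 15*w + 4
∇×A = (2*u^3 + 5*u*v - 1, -4*u*w + 15*v + 14*w + 9, -6*u^2*w - 5*v*w - 15*w + 4)
At (1, 3, 1): (16, 64, -32).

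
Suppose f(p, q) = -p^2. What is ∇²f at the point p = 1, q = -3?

-2

∂²f/∂p² = -2
∂²f/∂q² = 0
∇²f = -2
At (1, -3): -2.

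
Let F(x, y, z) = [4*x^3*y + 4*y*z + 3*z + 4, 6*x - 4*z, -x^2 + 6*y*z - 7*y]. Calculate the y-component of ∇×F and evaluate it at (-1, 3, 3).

(∇×F)_2 = ∂F₁/∂z − ∂F₃/∂x
= 4*y + 3 − (-2*x)
= 2*x + 4*y + 3
At (-1, 3, 3): 13.

13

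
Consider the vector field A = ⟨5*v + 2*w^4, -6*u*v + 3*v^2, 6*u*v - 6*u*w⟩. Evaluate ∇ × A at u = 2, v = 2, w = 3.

(∇×A)₁ = ∂A₃/∂v − ∂A₂/∂w = 6*u
(∇×A)₂ = ∂A₁/∂w − ∂A₃/∂u = -6*v + 8*w^3 + 6*w
(∇×A)₃ = ∂A₂/∂u − ∂A₁/∂v = -6*v - 5
∇×A = (6*u, -6*v + 8*w^3 + 6*w, -6*v - 5)
At (2, 2, 3): (12, 222, -17).

(12, 222, -17)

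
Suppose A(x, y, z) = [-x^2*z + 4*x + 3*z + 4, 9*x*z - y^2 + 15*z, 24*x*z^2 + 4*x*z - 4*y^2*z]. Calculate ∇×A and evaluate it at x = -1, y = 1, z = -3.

(18, -202, -27)

(∇×A)₁ = ∂A₃/∂y − ∂A₂/∂z = -9*x - 8*y*z - 15
(∇×A)₂ = ∂A₁/∂z − ∂A₃/∂x = -x^2 - 24*z^2 - 4*z + 3
(∇×A)₃ = ∂A₂/∂x − ∂A₁/∂y = 9*z
∇×A = (-9*x - 8*y*z - 15, -x^2 - 24*z^2 - 4*z + 3, 9*z)
At (-1, 1, -3): (18, -202, -27).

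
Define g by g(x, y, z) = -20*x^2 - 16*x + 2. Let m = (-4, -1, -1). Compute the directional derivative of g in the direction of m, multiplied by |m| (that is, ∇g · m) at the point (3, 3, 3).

∂g/∂x = -40*x - 16
∂g/∂y = 0
∂g/∂z = 0
∇g at (3, 3, 3) = (-136, 0, 0)
∇g · m = (-136)(-4) + (0)(-1) + (0)(-1) = 544

544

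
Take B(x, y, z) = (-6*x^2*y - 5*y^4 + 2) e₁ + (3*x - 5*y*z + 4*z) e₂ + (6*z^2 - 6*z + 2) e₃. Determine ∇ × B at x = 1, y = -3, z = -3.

(-19, 0, -531)

(∇×B)₁ = ∂B₃/∂y − ∂B₂/∂z = 5*y - 4
(∇×B)₂ = ∂B₁/∂z − ∂B₃/∂x = 0
(∇×B)₃ = ∂B₂/∂x − ∂B₁/∂y = 6*x^2 + 20*y^3 + 3
∇×B = (5*y - 4, 0, 6*x^2 + 20*y^3 + 3)
At (1, -3, -3): (-19, 0, -531).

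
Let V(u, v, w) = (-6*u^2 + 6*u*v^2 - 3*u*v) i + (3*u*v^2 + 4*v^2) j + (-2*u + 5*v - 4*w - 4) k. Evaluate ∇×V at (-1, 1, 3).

(∇×V)₁ = ∂V₃/∂v − ∂V₂/∂w = 5
(∇×V)₂ = ∂V₁/∂w − ∂V₃/∂u = 2
(∇×V)₃ = ∂V₂/∂u − ∂V₁/∂v = -12*u*v + 3*u + 3*v^2
∇×V = (5, 2, -12*u*v + 3*u + 3*v^2)
At (-1, 1, 3): (5, 2, 12).

(5, 2, 12)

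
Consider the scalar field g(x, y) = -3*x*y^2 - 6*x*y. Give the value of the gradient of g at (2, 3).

∂g/∂x = -3*y^2 - 6*y
∂g/∂y = -6*x*y - 6*x
∇g = (-3*y^2 - 6*y, -6*x*y - 6*x)
At (2, 3): (-45, -48).

(-45, -48)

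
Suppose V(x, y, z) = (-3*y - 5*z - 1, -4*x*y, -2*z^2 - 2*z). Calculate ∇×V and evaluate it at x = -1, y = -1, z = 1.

(∇×V)₁ = ∂V₃/∂y − ∂V₂/∂z = 0
(∇×V)₂ = ∂V₁/∂z − ∂V₃/∂x = -5
(∇×V)₃ = ∂V₂/∂x − ∂V₁/∂y = -4*y + 3
∇×V = (0, -5, -4*y + 3)
At (-1, -1, 1): (0, -5, 7).

(0, -5, 7)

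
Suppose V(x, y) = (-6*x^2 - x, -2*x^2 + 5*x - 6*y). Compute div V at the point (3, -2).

-43

∂V₁/∂x = -12*x - 1
∂V₂/∂y = -6
∇·V = -12*x - 7
At (3, -2): -43.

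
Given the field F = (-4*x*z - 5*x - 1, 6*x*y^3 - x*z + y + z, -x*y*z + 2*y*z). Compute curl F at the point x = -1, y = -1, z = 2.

(∇×F)₁ = ∂F₃/∂y − ∂F₂/∂z = -x*z + x + 2*z - 1
(∇×F)₂ = ∂F₁/∂z − ∂F₃/∂x = -4*x + y*z
(∇×F)₃ = ∂F₂/∂x − ∂F₁/∂y = 6*y^3 - z
∇×F = (-x*z + x + 2*z - 1, -4*x + y*z, 6*y^3 - z)
At (-1, -1, 2): (4, 2, -8).

(4, 2, -8)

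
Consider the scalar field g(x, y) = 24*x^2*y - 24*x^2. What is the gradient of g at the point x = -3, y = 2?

(-144, 216)

∂g/∂x = 48*x*y - 48*x
∂g/∂y = 24*x^2
∇g = (48*x*y - 48*x, 24*x^2)
At (-3, 2): (-144, 216).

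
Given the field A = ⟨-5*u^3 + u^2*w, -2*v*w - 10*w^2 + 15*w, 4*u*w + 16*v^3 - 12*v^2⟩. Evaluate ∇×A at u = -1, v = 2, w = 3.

(193, -11, 0)

(∇×A)₁ = ∂A₃/∂v − ∂A₂/∂w = 48*v^2 - 22*v + 20*w - 15
(∇×A)₂ = ∂A₁/∂w − ∂A₃/∂u = u^2 - 4*w
(∇×A)₃ = ∂A₂/∂u − ∂A₁/∂v = 0
∇×A = (48*v^2 - 22*v + 20*w - 15, u^2 - 4*w, 0)
At (-1, 2, 3): (193, -11, 0).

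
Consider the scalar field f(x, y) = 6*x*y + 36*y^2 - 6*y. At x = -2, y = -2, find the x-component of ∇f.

-12

(∇f)_1 = ∂f/∂x = 6*y
At (-2, -2): -12.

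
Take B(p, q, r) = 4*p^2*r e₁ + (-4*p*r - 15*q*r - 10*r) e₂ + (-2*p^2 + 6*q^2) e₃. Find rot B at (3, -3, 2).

(∇×B)₁ = ∂B₃/∂q − ∂B₂/∂r = 4*p + 27*q + 10
(∇×B)₂ = ∂B₁/∂r − ∂B₃/∂p = 4*p^2 + 4*p
(∇×B)₃ = ∂B₂/∂p − ∂B₁/∂q = -4*r
∇×B = (4*p + 27*q + 10, 4*p^2 + 4*p, -4*r)
At (3, -3, 2): (-59, 48, -8).

(-59, 48, -8)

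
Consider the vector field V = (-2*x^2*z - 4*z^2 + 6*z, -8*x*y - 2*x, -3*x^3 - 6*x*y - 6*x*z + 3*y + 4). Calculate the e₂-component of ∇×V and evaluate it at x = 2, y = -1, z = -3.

34

(∇×V)_2 = ∂V₁/∂z − ∂V₃/∂x
= -2*x^2 - 8*z + 6 − (-9*x^2 - 6*y - 6*z)
= 7*x^2 + 6*y - 2*z + 6
At (2, -1, -3): 34.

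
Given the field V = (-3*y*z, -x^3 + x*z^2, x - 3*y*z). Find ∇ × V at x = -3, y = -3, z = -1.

(-3, 8, -29)

(∇×V)₁ = ∂V₃/∂y − ∂V₂/∂z = -2*x*z - 3*z
(∇×V)₂ = ∂V₁/∂z − ∂V₃/∂x = -3*y - 1
(∇×V)₃ = ∂V₂/∂x − ∂V₁/∂y = -3*x^2 + z^2 + 3*z
∇×V = (-2*x*z - 3*z, -3*y - 1, -3*x^2 + z^2 + 3*z)
At (-3, -3, -1): (-3, 8, -29).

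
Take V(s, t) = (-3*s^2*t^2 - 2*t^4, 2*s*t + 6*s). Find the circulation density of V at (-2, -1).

-28

∂V₂/∂s = 2*t + 6
∂V₁/∂t = -6*s^2*t - 8*t^3
Scalar curl = 6*s^2*t + 8*t^3 + 2*t + 6
At (-2, -1): -28.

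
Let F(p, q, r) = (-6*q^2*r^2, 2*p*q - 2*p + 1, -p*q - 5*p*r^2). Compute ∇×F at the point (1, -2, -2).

(∇×F)₁ = ∂F₃/∂q − ∂F₂/∂r = -p
(∇×F)₂ = ∂F₁/∂r − ∂F₃/∂p = -12*q^2*r + q + 5*r^2
(∇×F)₃ = ∂F₂/∂p − ∂F₁/∂q = 12*q*r^2 + 2*q - 2
∇×F = (-p, -12*q^2*r + q + 5*r^2, 12*q*r^2 + 2*q - 2)
At (1, -2, -2): (-1, 114, -102).

(-1, 114, -102)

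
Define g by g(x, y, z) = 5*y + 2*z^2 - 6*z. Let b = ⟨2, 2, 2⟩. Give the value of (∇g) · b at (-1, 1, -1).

∂g/∂x = 0
∂g/∂y = 5
∂g/∂z = 4*z - 6
∇g at (-1, 1, -1) = (0, 5, -10)
∇g · b = (0)(2) + (5)(2) + (-10)(2) = -10

-10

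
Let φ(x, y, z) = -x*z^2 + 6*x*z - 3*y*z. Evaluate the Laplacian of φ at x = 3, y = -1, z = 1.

∂²φ/∂x² = 0
∂²φ/∂y² = 0
∂²φ/∂z² = -2*x
∇²φ = -2*x
At (3, -1, 1): -6.

-6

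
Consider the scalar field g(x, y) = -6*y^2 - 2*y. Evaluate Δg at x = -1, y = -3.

∂²g/∂x² = 0
∂²g/∂y² = -12
∇²g = -12
At (-1, -3): -12.

-12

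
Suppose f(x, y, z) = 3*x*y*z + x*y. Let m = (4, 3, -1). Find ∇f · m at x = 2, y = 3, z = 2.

108

∂f/∂x = 3*y*z + y
∂f/∂y = 3*x*z + x
∂f/∂z = 3*x*y
∇f at (2, 3, 2) = (21, 14, 18)
∇f · m = (21)(4) + (14)(3) + (18)(-1) = 108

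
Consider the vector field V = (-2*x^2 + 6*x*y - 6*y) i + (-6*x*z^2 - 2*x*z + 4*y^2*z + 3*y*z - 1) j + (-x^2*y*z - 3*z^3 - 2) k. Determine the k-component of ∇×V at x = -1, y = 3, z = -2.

-8

(∇×V)_3 = ∂V₂/∂x − ∂V₁/∂y
= -6*z^2 - 2*z − (6*x - 6)
= -6*x - 6*z^2 - 2*z + 6
At (-1, 3, -2): -8.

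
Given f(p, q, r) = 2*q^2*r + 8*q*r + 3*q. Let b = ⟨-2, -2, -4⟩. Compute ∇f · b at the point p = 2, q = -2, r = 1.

∂f/∂p = 0
∂f/∂q = 4*q*r + 8*r + 3
∂f/∂r = 2*q^2 + 8*q
∇f at (2, -2, 1) = (0, 3, -8)
∇f · b = (0)(-2) + (3)(-2) + (-8)(-4) = 26

26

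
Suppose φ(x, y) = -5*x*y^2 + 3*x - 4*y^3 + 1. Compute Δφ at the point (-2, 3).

∂²φ/∂x² = 0
∂²φ/∂y² = -2*(5*x + 12*y)
∇²φ = -10*x - 24*y
At (-2, 3): -52.

-52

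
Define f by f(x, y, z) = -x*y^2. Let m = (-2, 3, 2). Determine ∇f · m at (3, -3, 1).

72

∂f/∂x = -y^2
∂f/∂y = -2*x*y
∂f/∂z = 0
∇f at (3, -3, 1) = (-9, 18, 0)
∇f · m = (-9)(-2) + (18)(3) + (0)(2) = 72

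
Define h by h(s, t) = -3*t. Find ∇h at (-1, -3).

∂h/∂s = 0
∂h/∂t = -3
∇h = (0, -3)
At (-1, -3): (0, -3).

(0, -3)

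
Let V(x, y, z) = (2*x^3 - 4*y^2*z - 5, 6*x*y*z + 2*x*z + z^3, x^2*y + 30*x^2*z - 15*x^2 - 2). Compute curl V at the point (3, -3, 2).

(45, -288, -80)

(∇×V)₁ = ∂V₃/∂y − ∂V₂/∂z = x^2 - 6*x*y - 2*x - 3*z^2
(∇×V)₂ = ∂V₁/∂z − ∂V₃/∂x = -2*x*y - 60*x*z + 30*x - 4*y^2
(∇×V)₃ = ∂V₂/∂x − ∂V₁/∂y = 14*y*z + 2*z
∇×V = (x^2 - 6*x*y - 2*x - 3*z^2, -2*x*y - 60*x*z + 30*x - 4*y^2, 14*y*z + 2*z)
At (3, -3, 2): (45, -288, -80).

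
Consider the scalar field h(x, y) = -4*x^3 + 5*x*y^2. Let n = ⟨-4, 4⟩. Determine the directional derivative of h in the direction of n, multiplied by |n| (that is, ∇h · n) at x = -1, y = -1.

68

∂h/∂x = -12*x^2 + 5*y^2
∂h/∂y = 10*x*y
∇h at (-1, -1) = (-7, 10)
∇h · n = (-7)(-4) + (10)(4) = 68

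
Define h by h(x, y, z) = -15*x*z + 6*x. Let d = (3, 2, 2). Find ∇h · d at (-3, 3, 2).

∂h/∂x = -15*z + 6
∂h/∂y = 0
∂h/∂z = -15*x
∇h at (-3, 3, 2) = (-24, 0, 45)
∇h · d = (-24)(3) + (0)(2) + (45)(2) = 18

18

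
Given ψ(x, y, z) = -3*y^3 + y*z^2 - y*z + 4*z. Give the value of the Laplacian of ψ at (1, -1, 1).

16

∂²ψ/∂x² = 0
∂²ψ/∂y² = -18*y
∂²ψ/∂z² = 2*y
∇²ψ = -16*y
At (1, -1, 1): 16.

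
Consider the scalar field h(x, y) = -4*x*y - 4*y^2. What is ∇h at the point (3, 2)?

∂h/∂x = -4*y
∂h/∂y = -4*x - 8*y
∇h = (-4*y, -4*x - 8*y)
At (3, 2): (-8, -28).

(-8, -28)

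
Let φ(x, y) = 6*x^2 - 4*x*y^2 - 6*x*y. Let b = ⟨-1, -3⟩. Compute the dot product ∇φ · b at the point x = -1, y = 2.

∂φ/∂x = 12*x - 4*y^2 - 6*y
∂φ/∂y = -8*x*y - 6*x
∇φ at (-1, 2) = (-40, 22)
∇φ · b = (-40)(-1) + (22)(-3) = -26

-26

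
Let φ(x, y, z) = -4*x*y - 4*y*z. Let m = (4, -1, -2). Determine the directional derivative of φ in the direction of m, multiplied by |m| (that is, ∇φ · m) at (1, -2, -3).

8

∂φ/∂x = -4*y
∂φ/∂y = -4*x - 4*z
∂φ/∂z = -4*y
∇φ at (1, -2, -3) = (8, 8, 8)
∇φ · m = (8)(4) + (8)(-1) + (8)(-2) = 8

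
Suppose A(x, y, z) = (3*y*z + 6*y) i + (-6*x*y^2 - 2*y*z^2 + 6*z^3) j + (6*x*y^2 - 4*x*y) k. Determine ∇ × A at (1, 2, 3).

(∇×A)₁ = ∂A₃/∂y − ∂A₂/∂z = 12*x*y - 4*x + 4*y*z - 18*z^2
(∇×A)₂ = ∂A₁/∂z − ∂A₃/∂x = -6*y^2 + 7*y
(∇×A)₃ = ∂A₂/∂x − ∂A₁/∂y = -6*y^2 - 3*z - 6
∇×A = (12*x*y - 4*x + 4*y*z - 18*z^2, -6*y^2 + 7*y, -6*y^2 - 3*z - 6)
At (1, 2, 3): (-118, -10, -39).

(-118, -10, -39)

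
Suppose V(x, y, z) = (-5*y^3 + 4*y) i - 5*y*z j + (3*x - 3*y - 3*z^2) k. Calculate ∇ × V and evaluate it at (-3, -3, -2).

(-18, -3, 131)

(∇×V)₁ = ∂V₃/∂y − ∂V₂/∂z = 5*y - 3
(∇×V)₂ = ∂V₁/∂z − ∂V₃/∂x = -3
(∇×V)₃ = ∂V₂/∂x − ∂V₁/∂y = 15*y^2 - 4
∇×V = (5*y - 3, -3, 15*y^2 - 4)
At (-3, -3, -2): (-18, -3, 131).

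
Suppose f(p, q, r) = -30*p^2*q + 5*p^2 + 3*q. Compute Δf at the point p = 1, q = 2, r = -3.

-110

∂²f/∂p² = 10*(-6*q + 1)
∂²f/∂q² = 0
∂²f/∂r² = 0
∇²f = -60*q + 10
At (1, 2, -3): -110.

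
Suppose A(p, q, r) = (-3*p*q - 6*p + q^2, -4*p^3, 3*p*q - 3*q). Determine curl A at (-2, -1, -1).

(-9, 3, -52)

(∇×A)₁ = ∂A₃/∂q − ∂A₂/∂r = 3*p - 3
(∇×A)₂ = ∂A₁/∂r − ∂A₃/∂p = -3*q
(∇×A)₃ = ∂A₂/∂p − ∂A₁/∂q = -12*p^2 + 3*p - 2*q
∇×A = (3*p - 3, -3*q, -12*p^2 + 3*p - 2*q)
At (-2, -1, -1): (-9, 3, -52).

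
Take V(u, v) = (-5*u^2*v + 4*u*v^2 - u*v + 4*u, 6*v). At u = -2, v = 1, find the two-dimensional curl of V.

34

∂V₂/∂u = 0
∂V₁/∂v = -5*u^2 + 8*u*v - u
Scalar curl = 5*u^2 - 8*u*v + u
At (-2, 1): 34.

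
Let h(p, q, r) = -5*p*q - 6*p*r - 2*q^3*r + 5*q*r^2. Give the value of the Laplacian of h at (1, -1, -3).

∂²h/∂p² = 0
∂²h/∂q² = -12*q*r
∂²h/∂r² = 10*q
∇²h = -12*q*r + 10*q
At (1, -1, -3): -46.

-46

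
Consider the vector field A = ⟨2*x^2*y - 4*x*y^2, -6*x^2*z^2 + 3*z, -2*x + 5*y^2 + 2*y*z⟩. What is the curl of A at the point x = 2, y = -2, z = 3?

(∇×A)₁ = ∂A₃/∂y − ∂A₂/∂z = 12*x^2*z + 10*y + 2*z - 3
(∇×A)₂ = ∂A₁/∂z − ∂A₃/∂x = 2
(∇×A)₃ = ∂A₂/∂x − ∂A₁/∂y = -2*x^2 + 8*x*y - 12*x*z^2
∇×A = (12*x^2*z + 10*y + 2*z - 3, 2, -2*x^2 + 8*x*y - 12*x*z^2)
At (2, -2, 3): (127, 2, -256).

(127, 2, -256)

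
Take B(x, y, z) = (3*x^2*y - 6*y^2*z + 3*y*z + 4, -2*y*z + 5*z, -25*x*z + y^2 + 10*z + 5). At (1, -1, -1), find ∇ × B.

(∇×B)₁ = ∂B₃/∂y − ∂B₂/∂z = 4*y - 5
(∇×B)₂ = ∂B₁/∂z − ∂B₃/∂x = -6*y^2 + 3*y + 25*z
(∇×B)₃ = ∂B₂/∂x − ∂B₁/∂y = -3*x^2 + 12*y*z - 3*z
∇×B = (4*y - 5, -6*y^2 + 3*y + 25*z, -3*x^2 + 12*y*z - 3*z)
At (1, -1, -1): (-9, -34, 12).

(-9, -34, 12)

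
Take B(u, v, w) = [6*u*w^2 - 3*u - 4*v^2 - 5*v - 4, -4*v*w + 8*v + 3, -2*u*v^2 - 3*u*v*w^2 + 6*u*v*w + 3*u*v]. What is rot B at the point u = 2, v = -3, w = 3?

(0, 72, -19)

(∇×B)₁ = ∂B₃/∂v − ∂B₂/∂w = -4*u*v - 3*u*w^2 + 6*u*w + 3*u + 4*v
(∇×B)₂ = ∂B₁/∂w − ∂B₃/∂u = 12*u*w + 2*v^2 + 3*v*w^2 - 6*v*w - 3*v
(∇×B)₃ = ∂B₂/∂u − ∂B₁/∂v = 8*v + 5
∇×B = (-4*u*v - 3*u*w^2 + 6*u*w + 3*u + 4*v, 12*u*w + 2*v^2 + 3*v*w^2 - 6*v*w - 3*v, 8*v + 5)
At (2, -3, 3): (0, 72, -19).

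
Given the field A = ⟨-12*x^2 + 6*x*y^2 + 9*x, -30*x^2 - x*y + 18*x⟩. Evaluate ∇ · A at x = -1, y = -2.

∂A₁/∂x = -24*x + 6*y^2 + 9
∂A₂/∂y = -x
∇·A = -25*x + 6*y^2 + 9
At (-1, -2): 58.

58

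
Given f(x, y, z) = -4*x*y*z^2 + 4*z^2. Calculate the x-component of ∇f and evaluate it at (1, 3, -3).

(∇f)_1 = ∂f/∂x = -4*y*z^2
At (1, 3, -3): -108.

-108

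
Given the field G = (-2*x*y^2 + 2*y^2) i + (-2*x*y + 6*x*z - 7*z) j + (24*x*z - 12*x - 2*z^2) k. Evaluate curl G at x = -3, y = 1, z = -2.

(∇×G)₁ = ∂G₃/∂y − ∂G₂/∂z = -6*x + 7
(∇×G)₂ = ∂G₁/∂z − ∂G₃/∂x = -24*z + 12
(∇×G)₃ = ∂G₂/∂x − ∂G₁/∂y = 4*x*y - 6*y + 6*z
∇×G = (-6*x + 7, -24*z + 12, 4*x*y - 6*y + 6*z)
At (-3, 1, -2): (25, 60, -30).

(25, 60, -30)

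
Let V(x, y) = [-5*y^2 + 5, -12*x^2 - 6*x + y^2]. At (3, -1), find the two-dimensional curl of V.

-88

∂V₂/∂x = -24*x - 6
∂V₁/∂y = -10*y
Scalar curl = -24*x + 10*y - 6
At (3, -1): -88.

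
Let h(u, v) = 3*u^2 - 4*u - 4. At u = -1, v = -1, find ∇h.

(-10, 0)

∂h/∂u = 6*u - 4
∂h/∂v = 0
∇h = (6*u - 4, 0)
At (-1, -1): (-10, 0).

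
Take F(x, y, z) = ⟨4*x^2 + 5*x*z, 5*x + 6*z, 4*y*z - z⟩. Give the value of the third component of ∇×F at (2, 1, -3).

5

(∇×F)_3 = ∂F₂/∂x − ∂F₁/∂y
= 5 − (0)
= 5
At (2, 1, -3): 5.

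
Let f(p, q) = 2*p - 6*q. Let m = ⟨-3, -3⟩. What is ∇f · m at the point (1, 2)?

12

∂f/∂p = 2
∂f/∂q = -6
∇f at (1, 2) = (2, -6)
∇f · m = (2)(-3) + (-6)(-3) = 12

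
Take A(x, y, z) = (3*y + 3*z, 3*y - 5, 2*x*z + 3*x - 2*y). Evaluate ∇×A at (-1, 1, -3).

(-2, 6, -3)

(∇×A)₁ = ∂A₃/∂y − ∂A₂/∂z = -2
(∇×A)₂ = ∂A₁/∂z − ∂A₃/∂x = -2*z
(∇×A)₃ = ∂A₂/∂x − ∂A₁/∂y = -3
∇×A = (-2, -2*z, -3)
At (-1, 1, -3): (-2, 6, -3).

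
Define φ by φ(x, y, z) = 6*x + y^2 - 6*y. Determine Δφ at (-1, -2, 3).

2

∂²φ/∂x² = 0
∂²φ/∂y² = 2
∂²φ/∂z² = 0
∇²φ = 2
At (-1, -2, 3): 2.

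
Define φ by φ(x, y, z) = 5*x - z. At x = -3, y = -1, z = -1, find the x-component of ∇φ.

(∇φ)_1 = ∂φ/∂x = 5
At (-3, -1, -1): 5.

5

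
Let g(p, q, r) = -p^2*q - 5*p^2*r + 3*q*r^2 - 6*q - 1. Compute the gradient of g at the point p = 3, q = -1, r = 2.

∂g/∂p = -2*p*q - 10*p*r
∂g/∂q = -p^2 + 3*r^2 - 6
∂g/∂r = -5*p^2 + 6*q*r
∇g = (-2*p*q - 10*p*r, -p^2 + 3*r^2 - 6, -5*p^2 + 6*q*r)
At (3, -1, 2): (-54, -3, -57).

(-54, -3, -57)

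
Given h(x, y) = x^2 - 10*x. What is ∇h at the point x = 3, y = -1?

∂h/∂x = 2*x - 10
∂h/∂y = 0
∇h = (2*x - 10, 0)
At (3, -1): (-4, 0).

(-4, 0)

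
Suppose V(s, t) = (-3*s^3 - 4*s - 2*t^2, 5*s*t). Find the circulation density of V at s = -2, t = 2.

18

∂V₂/∂s = 5*t
∂V₁/∂t = -4*t
Scalar curl = 9*t
At (-2, 2): 18.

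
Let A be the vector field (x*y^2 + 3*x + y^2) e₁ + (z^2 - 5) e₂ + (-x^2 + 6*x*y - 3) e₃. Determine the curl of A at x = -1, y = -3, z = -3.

(0, 16, 0)

(∇×A)₁ = ∂A₃/∂y − ∂A₂/∂z = 6*x - 2*z
(∇×A)₂ = ∂A₁/∂z − ∂A₃/∂x = 2*x - 6*y
(∇×A)₃ = ∂A₂/∂x − ∂A₁/∂y = -2*x*y - 2*y
∇×A = (6*x - 2*z, 2*x - 6*y, -2*x*y - 2*y)
At (-1, -3, -3): (0, 16, 0).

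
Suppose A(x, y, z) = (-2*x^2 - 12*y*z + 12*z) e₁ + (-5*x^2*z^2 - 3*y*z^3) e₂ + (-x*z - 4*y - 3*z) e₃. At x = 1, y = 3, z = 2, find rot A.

(∇×A)₁ = ∂A₃/∂y − ∂A₂/∂z = 10*x^2*z + 9*y*z^2 - 4
(∇×A)₂ = ∂A₁/∂z − ∂A₃/∂x = -12*y + z + 12
(∇×A)₃ = ∂A₂/∂x − ∂A₁/∂y = -10*x*z^2 + 12*z
∇×A = (10*x^2*z + 9*y*z^2 - 4, -12*y + z + 12, -10*x*z^2 + 12*z)
At (1, 3, 2): (124, -22, -16).

(124, -22, -16)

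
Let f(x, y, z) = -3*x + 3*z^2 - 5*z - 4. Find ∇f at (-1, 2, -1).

∂f/∂x = -3
∂f/∂y = 0
∂f/∂z = 6*z - 5
∇f = (-3, 0, 6*z - 5)
At (-1, 2, -1): (-3, 0, -11).

(-3, 0, -11)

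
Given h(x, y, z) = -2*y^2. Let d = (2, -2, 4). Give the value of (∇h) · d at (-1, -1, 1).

-8

∂h/∂x = 0
∂h/∂y = -4*y
∂h/∂z = 0
∇h at (-1, -1, 1) = (0, 4, 0)
∇h · d = (0)(2) + (4)(-2) + (0)(4) = -8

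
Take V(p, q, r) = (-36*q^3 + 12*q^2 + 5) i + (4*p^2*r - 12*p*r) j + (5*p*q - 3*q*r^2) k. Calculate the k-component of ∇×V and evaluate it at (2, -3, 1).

1048

(∇×V)_3 = ∂V₂/∂p − ∂V₁/∂q
= 8*p*r - 12*r − (-108*q^2 + 24*q)
= 8*p*r + 108*q^2 - 24*q - 12*r
At (2, -3, 1): 1048.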